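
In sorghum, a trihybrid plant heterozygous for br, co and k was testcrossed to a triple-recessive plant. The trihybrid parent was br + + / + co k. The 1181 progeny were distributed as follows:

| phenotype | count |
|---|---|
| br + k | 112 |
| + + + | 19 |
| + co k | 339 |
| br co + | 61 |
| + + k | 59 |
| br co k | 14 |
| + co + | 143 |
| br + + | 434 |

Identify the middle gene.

br

The two rarest classes, + + + and br co k, are the double crossovers. Comparing them with the parentals, only the br allele has switched, so br is the middle locus and the order is k – br – co.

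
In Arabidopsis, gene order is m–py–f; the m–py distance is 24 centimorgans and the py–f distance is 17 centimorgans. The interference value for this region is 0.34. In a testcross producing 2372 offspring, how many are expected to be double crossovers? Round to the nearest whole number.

64

Map distances give recombination frequencies of 0.240 and 0.170 for the two intervals.
With interference 0.34 (so coincidence = 0.66), expected double-crossover frequency = 0.240 × 0.170 × 0.66 = 0.02693.
Expected number = 0.02693 × 2372 = 63.87 ≈ 64.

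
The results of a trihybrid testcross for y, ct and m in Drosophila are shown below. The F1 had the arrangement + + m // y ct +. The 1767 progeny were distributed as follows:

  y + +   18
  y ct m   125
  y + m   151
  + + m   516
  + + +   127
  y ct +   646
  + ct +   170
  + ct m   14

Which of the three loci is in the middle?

The two rarest classes, + ct m and y + +, are the double crossovers. Comparing them with the parentals, only the ct allele has switched, so ct is the middle locus and the order is y – ct – m.

ct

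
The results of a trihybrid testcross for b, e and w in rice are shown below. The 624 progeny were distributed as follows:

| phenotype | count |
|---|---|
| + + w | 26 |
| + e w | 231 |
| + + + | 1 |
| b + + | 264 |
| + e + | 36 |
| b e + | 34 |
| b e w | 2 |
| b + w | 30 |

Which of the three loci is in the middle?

b

The two most frequent reciprocal classes, + e w and b + +, are the parental types, so the F1 was + e w / b + +.
The two rarest classes, b e w and + + +, are the double crossovers. Comparing them with the parentals, only the b allele has switched, so b is the middle locus and the order is e – b – w.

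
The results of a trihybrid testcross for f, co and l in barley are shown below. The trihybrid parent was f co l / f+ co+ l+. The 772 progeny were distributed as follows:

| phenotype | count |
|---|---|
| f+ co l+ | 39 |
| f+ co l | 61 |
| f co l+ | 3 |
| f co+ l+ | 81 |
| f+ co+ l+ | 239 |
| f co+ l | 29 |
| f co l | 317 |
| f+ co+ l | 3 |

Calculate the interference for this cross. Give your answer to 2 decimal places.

The two rarest classes, f co l+ and f+ co+ l, are the double crossovers. Comparing them with the parentals, only the l allele has switched, so l is the middle locus and the order is co – l – f.
co–l: (68 + 6)/772 = 0.0959; l–f: (142 + 6)/772 = 0.1917.
Expected DCO frequency = 0.0959 × 0.1917 ≈ 0.01838; observed = 6/772 ≈ 0.00777.
Coefficient of coincidence = 0.00777/0.01838 ≈ 0.42; interference = 1 − 0.42 = 0.58.

0.58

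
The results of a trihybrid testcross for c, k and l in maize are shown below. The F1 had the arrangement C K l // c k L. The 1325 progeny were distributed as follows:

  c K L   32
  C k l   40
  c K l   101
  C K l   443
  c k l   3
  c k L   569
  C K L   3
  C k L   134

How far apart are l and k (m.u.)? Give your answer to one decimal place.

5.9 m.u.

The two rarest classes, C K L and c k l, are the double crossovers. Comparing them with the parentals, only the l allele has switched, so l is the middle locus and the order is c – l – k.
Crossovers in the l–k interval produce the single-crossover classes C k l and c K L (40 + 32 = 72) plus the double crossovers (6).
RF(l–k) = (72 + 6) / 1325 = 78/1325 = 0.0589 → 5.9 m.u.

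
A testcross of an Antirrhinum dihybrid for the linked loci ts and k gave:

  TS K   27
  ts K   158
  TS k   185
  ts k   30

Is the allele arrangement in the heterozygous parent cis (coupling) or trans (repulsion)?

trans

The two most frequent classes are TS k (185) and ts K (158); these are the parental (non-recombinant) types.
So the F1 carried TS k on one chromosome and ts K on the other — the recessive alleles are on opposite chromosomes (trans / repulsion).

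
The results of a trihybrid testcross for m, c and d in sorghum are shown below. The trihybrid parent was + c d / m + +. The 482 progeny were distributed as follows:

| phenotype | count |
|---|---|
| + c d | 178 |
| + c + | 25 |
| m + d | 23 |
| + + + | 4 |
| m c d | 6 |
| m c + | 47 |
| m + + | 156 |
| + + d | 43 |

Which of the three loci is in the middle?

m

The two rarest classes, m c d and + + +, are the double crossovers. Comparing them with the parentals, only the m allele has switched, so m is the middle locus and the order is c – m – d.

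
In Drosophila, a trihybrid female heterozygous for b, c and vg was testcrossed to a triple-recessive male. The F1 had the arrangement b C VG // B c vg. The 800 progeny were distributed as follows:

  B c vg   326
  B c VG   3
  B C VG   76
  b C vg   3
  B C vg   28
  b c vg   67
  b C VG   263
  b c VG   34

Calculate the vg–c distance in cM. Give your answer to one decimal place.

8.5 cM

The two rarest classes, b C vg and B c VG, are the double crossovers. Comparing them with the parentals, only the vg allele has switched, so vg is the middle locus and the order is b – vg – c.
Crossovers in the vg–c interval produce the single-crossover classes b c VG and B C vg (34 + 28 = 62) plus the double crossovers (6).
RF(vg–c) = (62 + 6) / 800 = 68/800 = 0.0850 → 8.5 cM.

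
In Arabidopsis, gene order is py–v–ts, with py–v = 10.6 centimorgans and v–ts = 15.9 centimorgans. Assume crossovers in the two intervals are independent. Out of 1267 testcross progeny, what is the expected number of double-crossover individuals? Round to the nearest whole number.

21

Map distances give recombination frequencies of 0.106 and 0.159 for the two intervals.
With no interference, expected double-crossover frequency = 0.106 × 0.159 = 0.01685.
Expected number = 0.01685 × 1267 = 21.35 ≈ 21.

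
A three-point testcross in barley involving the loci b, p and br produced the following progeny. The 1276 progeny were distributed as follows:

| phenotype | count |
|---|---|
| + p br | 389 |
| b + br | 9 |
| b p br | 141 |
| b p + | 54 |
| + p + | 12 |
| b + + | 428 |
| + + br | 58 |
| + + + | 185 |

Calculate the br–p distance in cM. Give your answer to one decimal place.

The two most frequent reciprocal classes, + p br and b + +, are the parental types, so the F1 was + p br / b + +.
The two rarest classes, + p + and b + br, are the double crossovers. Comparing them with the parentals, only the br allele has switched, so br is the middle locus and the order is b – br – p.
Crossovers in the br–p interval produce the single-crossover classes + + br and b p + (58 + 54 = 112) plus the double crossovers (21).
RF(br–p) = (112 + 21) / 1276 = 133/1276 = 0.1042 → 10.4 cM.

10.4 cM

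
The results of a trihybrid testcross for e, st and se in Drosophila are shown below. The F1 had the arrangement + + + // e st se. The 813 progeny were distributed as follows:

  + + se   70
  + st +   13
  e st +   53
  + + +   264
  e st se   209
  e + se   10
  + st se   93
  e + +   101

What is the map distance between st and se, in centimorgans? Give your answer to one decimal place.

The two rarest classes, + st + and e + se, are the double crossovers. Comparing them with the parentals, only the st allele has switched, so st is the middle locus and the order is se – st – e.
Crossovers in the se–st interval produce the single-crossover classes + + se and e st + (70 + 53 = 123) plus the double crossovers (23).
RF(se–st) = (123 + 23) / 813 = 146/813 = 0.1796 → 18.0 centimorgans.

18.0 centimorgans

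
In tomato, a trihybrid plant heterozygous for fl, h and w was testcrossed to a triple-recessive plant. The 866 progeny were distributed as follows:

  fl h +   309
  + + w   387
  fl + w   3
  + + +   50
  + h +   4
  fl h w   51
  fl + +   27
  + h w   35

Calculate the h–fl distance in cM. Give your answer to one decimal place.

The two most frequent reciprocal classes, + + w and fl h +, are the parental types, so the F1 was + + w / fl h +.
The two rarest classes, fl + w and + h +, are the double crossovers. Comparing them with the parentals, only the fl allele has switched, so fl is the middle locus and the order is w – fl – h.
Crossovers in the fl–h interval produce the single-crossover classes + h w and fl + + (35 + 27 = 62) plus the double crossovers (7).
RF(fl–h) = (62 + 7) / 866 = 69/866 = 0.0797 → 8.0 cM.

8.0 cM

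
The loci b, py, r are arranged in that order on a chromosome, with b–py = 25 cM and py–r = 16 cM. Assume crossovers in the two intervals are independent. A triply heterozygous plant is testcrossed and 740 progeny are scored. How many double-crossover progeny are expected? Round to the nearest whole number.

Map distances give recombination frequencies of 0.250 and 0.160 for the two intervals.
With no interference, expected double-crossover frequency = 0.250 × 0.160 = 0.04000.
Expected number = 0.04000 × 740 = 29.60 ≈ 30.

30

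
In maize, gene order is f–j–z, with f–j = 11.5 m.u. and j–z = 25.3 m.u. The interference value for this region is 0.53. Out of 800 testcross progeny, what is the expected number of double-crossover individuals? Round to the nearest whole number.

11

Map distances give recombination frequencies of 0.115 and 0.253 for the two intervals.
With interference 0.53 (so coincidence = 0.47), expected double-crossover frequency = 0.115 × 0.253 × 0.47 = 0.01367.
Expected number = 0.01367 × 800 = 10.94 ≈ 11.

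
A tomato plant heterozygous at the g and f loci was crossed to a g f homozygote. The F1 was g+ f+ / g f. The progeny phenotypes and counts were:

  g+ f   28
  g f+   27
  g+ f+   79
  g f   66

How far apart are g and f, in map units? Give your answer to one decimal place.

27.5 map units

The recombinant classes are g+ f and g f+: 28 + 27 = 55.
Recombination frequency = 55/200 = 0.2750 ≈ 27.5%, i.e. 27.5 map units.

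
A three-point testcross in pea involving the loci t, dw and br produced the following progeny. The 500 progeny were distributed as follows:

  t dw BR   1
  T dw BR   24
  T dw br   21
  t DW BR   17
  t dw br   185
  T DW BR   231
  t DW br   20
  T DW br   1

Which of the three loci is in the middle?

The two most frequent reciprocal classes, T DW BR and t dw br, are the parental types, so the F1 was T DW BR / t dw br.
The two rarest classes, T DW br and t dw BR, are the double crossovers. Comparing them with the parentals, only the br allele has switched, so br is the middle locus and the order is dw – br – t.

br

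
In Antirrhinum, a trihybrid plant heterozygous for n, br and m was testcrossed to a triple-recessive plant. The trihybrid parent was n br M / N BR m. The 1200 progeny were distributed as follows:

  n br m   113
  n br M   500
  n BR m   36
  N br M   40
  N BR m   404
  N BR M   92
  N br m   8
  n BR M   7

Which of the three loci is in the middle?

br

The two rarest classes, n BR M and N br m, are the double crossovers. Comparing them with the parentals, only the br allele has switched, so br is the middle locus and the order is n – br – m.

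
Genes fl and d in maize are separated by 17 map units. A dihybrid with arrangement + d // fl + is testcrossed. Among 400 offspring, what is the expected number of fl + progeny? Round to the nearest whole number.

A map distance of 17 map units corresponds to a recombination frequency of 0.170.
The F1 is + d / fl +, so fl + is a parental gamete class with expected frequency (1 − r)/2 = 0.830/2 = 0.4150.
Expected number = 0.4150 × 400 = 166.00 ≈ 166.

166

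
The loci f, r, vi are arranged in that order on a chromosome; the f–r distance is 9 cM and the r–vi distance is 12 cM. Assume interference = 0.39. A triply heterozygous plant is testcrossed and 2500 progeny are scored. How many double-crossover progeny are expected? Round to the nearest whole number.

16

Map distances give recombination frequencies of 0.090 and 0.120 for the two intervals.
With interference 0.39 (so coincidence = 0.61), expected double-crossover frequency = 0.090 × 0.120 × 0.61 = 0.00659.
Expected number = 0.00659 × 2500 = 16.47 ≈ 16.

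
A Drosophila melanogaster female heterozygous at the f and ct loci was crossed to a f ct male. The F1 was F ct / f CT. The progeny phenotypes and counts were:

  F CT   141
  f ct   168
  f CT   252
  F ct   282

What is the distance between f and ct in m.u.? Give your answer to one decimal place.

36.7 m.u.

The recombinant classes are F CT and f ct: 141 + 168 = 309.
Recombination frequency = 309/843 = 0.3665 ≈ 36.7%, i.e. 36.7 m.u.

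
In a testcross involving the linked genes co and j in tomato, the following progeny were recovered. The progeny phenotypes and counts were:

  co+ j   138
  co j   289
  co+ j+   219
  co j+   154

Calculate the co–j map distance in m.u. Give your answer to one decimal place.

The two most frequent classes, co+ j+ (219) and co j (289), are the parental types, so the F1 was co+ j+ / co j.
The recombinant classes are co+ j and co j+: 138 + 154 = 292.
Recombination frequency = 292/800 = 0.3650 ≈ 36.5%, i.e. 36.5 m.u.

36.5 m.u.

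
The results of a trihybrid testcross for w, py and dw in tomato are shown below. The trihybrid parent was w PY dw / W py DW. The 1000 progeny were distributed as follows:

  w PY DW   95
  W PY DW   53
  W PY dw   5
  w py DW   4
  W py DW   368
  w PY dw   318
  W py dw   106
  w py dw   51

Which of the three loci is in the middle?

The two rarest classes, W PY dw and w py DW, are the double crossovers. Comparing them with the parentals, only the w allele has switched, so w is the middle locus and the order is py – w – dw.

w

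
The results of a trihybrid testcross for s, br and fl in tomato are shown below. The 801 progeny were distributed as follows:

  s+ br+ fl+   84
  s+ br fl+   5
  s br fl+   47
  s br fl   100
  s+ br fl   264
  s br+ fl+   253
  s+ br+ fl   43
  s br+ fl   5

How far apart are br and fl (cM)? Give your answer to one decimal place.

12.5 cM

The two most frequent reciprocal classes, s br+ fl+ and s+ br fl, are the parental types, so the F1 was s br+ fl+ / s+ br fl.
The two rarest classes, s br+ fl and s+ br fl+, are the double crossovers. Comparing them with the parentals, only the fl allele has switched, so fl is the middle locus and the order is s – fl – br.
Crossovers in the fl–br interval produce the single-crossover classes s br fl+ and s+ br+ fl (47 + 43 = 90) plus the double crossovers (10).
RF(fl–br) = (90 + 10) / 801 = 100/801 = 0.1248 → 12.5 cM.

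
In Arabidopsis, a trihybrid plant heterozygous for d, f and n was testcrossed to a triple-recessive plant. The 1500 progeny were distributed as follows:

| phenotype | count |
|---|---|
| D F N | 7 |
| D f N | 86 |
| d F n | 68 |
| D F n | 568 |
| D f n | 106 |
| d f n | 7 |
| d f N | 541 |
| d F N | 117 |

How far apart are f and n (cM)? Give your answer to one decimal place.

15.8 cM

The two most frequent reciprocal classes, d f N and D F n, are the parental types, so the F1 was d f N / D F n.
The two rarest classes, d f n and D F N, are the double crossovers. Comparing them with the parentals, only the n allele has switched, so n is the middle locus and the order is d – n – f.
Crossovers in the n–f interval produce the single-crossover classes d F N and D f n (117 + 106 = 223) plus the double crossovers (14).
RF(n–f) = (223 + 14) / 1500 = 237/1500 = 0.1580 → 15.8 cM.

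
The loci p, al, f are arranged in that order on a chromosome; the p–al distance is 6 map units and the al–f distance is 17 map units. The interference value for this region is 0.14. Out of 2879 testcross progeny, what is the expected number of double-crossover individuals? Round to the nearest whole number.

25

Map distances give recombination frequencies of 0.060 and 0.170 for the two intervals.
With interference 0.14 (so coincidence = 0.86), expected double-crossover frequency = 0.060 × 0.170 × 0.86 = 0.00877.
Expected number = 0.00877 × 2879 = 25.25 ≈ 25.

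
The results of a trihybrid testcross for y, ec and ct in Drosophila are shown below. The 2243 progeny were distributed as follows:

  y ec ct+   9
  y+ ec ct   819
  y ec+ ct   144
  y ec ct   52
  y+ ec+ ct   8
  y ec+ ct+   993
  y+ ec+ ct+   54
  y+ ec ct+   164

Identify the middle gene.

The two most frequent reciprocal classes, y ec+ ct+ and y+ ec ct, are the parental types, so the F1 was y ec+ ct+ / y+ ec ct.
The two rarest classes, y ec ct+ and y+ ec+ ct, are the double crossovers. Comparing them with the parentals, only the ec allele has switched, so ec is the middle locus and the order is ct – ec – y.

ec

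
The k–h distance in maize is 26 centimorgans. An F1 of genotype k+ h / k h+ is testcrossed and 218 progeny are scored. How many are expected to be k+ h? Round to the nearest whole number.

81

A map distance of 26 centimorgans corresponds to a recombination frequency of 0.260.
The F1 is k+ h / k h+, so k+ h is a parental gamete class with expected frequency (1 − r)/2 = 0.740/2 = 0.3700.
Expected number = 0.3700 × 218 = 80.66 ≈ 81.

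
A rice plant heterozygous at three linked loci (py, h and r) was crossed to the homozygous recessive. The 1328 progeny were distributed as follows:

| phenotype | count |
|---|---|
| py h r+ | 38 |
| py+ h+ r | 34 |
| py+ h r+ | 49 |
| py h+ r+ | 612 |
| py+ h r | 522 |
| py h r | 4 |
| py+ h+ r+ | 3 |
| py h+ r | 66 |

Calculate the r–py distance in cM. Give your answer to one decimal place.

The two most frequent reciprocal classes, py h+ r+ and py+ h r, are the parental types, so the F1 was py h+ r+ / py+ h r.
The two rarest classes, py+ h+ r+ and py h r, are the double crossovers. Comparing them with the parentals, only the py allele has switched, so py is the middle locus and the order is r – py – h.
Crossovers in the r–py interval produce the single-crossover classes py h+ r and py+ h r+ (66 + 49 = 115) plus the double crossovers (7).
RF(r–py) = (115 + 7) / 1328 = 122/1328 = 0.0919 → 9.2 cM.

9.2 cM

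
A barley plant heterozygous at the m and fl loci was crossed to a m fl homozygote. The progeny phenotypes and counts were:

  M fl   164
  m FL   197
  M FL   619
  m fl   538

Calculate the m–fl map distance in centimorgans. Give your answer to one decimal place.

The two most frequent classes, M FL (619) and m fl (538), are the parental types, so the F1 was M FL / m fl.
The recombinant classes are M fl and m FL: 164 + 197 = 361.
Recombination frequency = 361/1518 = 0.2378 ≈ 23.8%, i.e. 23.8 centimorgans.

23.8 centimorgans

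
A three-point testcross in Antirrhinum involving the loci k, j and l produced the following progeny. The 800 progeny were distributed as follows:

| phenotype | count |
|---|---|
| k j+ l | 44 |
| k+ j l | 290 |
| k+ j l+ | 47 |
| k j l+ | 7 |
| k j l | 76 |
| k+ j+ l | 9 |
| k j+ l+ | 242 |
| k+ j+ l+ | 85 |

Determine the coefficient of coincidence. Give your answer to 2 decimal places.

The two most frequent reciprocal classes, k j+ l+ and k+ j l, are the parental types, so the F1 was k j+ l+ / k+ j l.
The two rarest classes, k j l+ and k+ j+ l, are the double crossovers. Comparing them with the parentals, only the j allele has switched, so j is the middle locus and the order is l – j – k.
l–j: (91 + 16)/800 = 0.1338; j–k: (161 + 16)/800 = 0.2213.
Expected DCO frequency = 0.1338 × 0.2213 ≈ 0.02961; observed = 16/800 ≈ 0.02000.
Coefficient of coincidence = 0.02000/0.02961 ≈ 0.68.

0.68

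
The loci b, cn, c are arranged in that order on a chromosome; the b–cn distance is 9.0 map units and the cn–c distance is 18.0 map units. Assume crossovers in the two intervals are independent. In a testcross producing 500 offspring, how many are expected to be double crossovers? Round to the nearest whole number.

Map distances give recombination frequencies of 0.090 and 0.180 for the two intervals.
With no interference, expected double-crossover frequency = 0.090 × 0.180 = 0.01620.
Expected number = 0.01620 × 500 = 8.10 ≈ 8.

8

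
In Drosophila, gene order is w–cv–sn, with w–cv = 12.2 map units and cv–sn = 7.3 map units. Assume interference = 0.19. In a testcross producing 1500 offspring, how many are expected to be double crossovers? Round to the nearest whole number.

Map distances give recombination frequencies of 0.122 and 0.073 for the two intervals.
With interference 0.19 (so coincidence = 0.81), expected double-crossover frequency = 0.122 × 0.073 × 0.81 = 0.00721.
Expected number = 0.00721 × 1500 = 10.82 ≈ 11.

11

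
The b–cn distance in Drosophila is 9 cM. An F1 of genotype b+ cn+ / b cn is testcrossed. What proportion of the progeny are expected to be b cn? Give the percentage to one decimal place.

A map distance of 9 cM corresponds to a recombination frequency of 0.090.
The F1 is b+ cn+ / b cn, so b cn is a parental gamete class with expected frequency (1 − r)/2 = 0.910/2 = 0.4550.
That is 0.4550 = 45.5% of the progeny.

45.5%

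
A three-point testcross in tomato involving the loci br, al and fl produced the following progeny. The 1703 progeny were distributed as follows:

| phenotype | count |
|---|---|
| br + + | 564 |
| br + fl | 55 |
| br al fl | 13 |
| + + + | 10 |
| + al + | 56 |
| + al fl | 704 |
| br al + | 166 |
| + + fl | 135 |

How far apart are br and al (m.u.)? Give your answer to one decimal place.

The two most frequent reciprocal classes, br + + and + al fl, are the parental types, so the F1 was br + + / + al fl.
The two rarest classes, + + + and br al fl, are the double crossovers. Comparing them with the parentals, only the br allele has switched, so br is the middle locus and the order is al – br – fl.
Crossovers in the al–br interval produce the single-crossover classes br al + and + + fl (166 + 135 = 301) plus the double crossovers (23).
RF(al–br) = (301 + 23) / 1703 = 324/1703 = 0.1903 → 19.0 m.u.

19.0 m.u.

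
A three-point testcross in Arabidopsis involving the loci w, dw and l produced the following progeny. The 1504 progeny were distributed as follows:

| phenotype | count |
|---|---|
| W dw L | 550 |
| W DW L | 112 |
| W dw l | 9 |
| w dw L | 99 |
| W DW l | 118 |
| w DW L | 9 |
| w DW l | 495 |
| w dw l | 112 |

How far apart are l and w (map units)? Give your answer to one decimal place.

15.6 map units

The two most frequent reciprocal classes, W dw L and w DW l, are the parental types, so the F1 was W dw L / w DW l.
The two rarest classes, W dw l and w DW L, are the double crossovers. Comparing them with the parentals, only the l allele has switched, so l is the middle locus and the order is dw – l – w.
Crossovers in the l–w interval produce the single-crossover classes w dw L and W DW l (99 + 118 = 217) plus the double crossovers (18).
RF(l–w) = (217 + 18) / 1504 = 235/1504 = 0.1562 → 15.6 map units.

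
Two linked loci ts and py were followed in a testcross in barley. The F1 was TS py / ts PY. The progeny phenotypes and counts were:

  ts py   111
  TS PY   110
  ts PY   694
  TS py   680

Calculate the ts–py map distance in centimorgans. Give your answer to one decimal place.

13.9 centimorgans

The recombinant classes are TS PY and ts py: 110 + 111 = 221.
Recombination frequency = 221/1595 = 0.1386 ≈ 13.9%, i.e. 13.9 centimorgans.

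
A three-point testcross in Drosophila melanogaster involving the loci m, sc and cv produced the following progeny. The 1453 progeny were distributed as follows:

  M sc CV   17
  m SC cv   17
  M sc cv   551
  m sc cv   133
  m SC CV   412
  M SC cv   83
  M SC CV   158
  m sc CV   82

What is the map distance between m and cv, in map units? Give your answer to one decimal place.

The two most frequent reciprocal classes, m SC CV and M sc cv, are the parental types, so the F1 was m SC CV / M sc cv.
The two rarest classes, m SC cv and M sc CV, are the double crossovers. Comparing them with the parentals, only the cv allele has switched, so cv is the middle locus and the order is sc – cv – m.
Crossovers in the cv–m interval produce the single-crossover classes M SC CV and m sc cv (158 + 133 = 291) plus the double crossovers (34).
RF(cv–m) = (291 + 34) / 1453 = 325/1453 = 0.2237 → 22.4 map units.

22.4 map units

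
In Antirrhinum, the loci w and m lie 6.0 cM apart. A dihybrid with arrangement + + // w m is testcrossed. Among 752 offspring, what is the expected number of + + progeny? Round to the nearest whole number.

A map distance of 6.0 cM corresponds to a recombination frequency of 0.060.
The F1 is + + / w m, so + + is a parental gamete class with expected frequency (1 − r)/2 = 0.940/2 = 0.4700.
Expected number = 0.4700 × 752 = 353.44 ≈ 353.

353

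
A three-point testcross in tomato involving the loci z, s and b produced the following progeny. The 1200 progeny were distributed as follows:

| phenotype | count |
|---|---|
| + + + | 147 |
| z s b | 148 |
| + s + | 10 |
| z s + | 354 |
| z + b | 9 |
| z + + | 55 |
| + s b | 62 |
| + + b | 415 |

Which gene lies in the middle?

The two most frequent reciprocal classes, z s + and + + b, are the parental types, so the F1 was z s + / + + b.
The two rarest classes, + s + and z + b, are the double crossovers. Comparing them with the parentals, only the z allele has switched, so z is the middle locus and the order is b – z – s.

z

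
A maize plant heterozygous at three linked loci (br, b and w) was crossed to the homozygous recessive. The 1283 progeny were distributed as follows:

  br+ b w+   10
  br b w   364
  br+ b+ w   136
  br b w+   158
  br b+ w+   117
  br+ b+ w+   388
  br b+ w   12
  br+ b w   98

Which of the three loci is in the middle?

b

The two most frequent reciprocal classes, br+ b+ w+ and br b w, are the parental types, so the F1 was br+ b+ w+ / br b w.
The two rarest classes, br+ b w+ and br b+ w, are the double crossovers. Comparing them with the parentals, only the b allele has switched, so b is the middle locus and the order is br – b – w.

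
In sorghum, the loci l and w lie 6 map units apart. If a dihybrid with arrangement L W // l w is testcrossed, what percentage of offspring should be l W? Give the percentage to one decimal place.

A map distance of 6 map units corresponds to a recombination frequency of 0.060.
The F1 is L W / l w, so l W is a recombinant gamete class with expected frequency r/2 = 0.060/2 = 0.0300.
That is 0.0300 = 3.0% of the progeny.

3.0%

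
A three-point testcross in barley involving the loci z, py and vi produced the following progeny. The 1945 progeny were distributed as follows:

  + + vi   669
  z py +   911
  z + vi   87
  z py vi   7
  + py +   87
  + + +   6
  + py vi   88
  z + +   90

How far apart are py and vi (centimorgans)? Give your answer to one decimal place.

The two most frequent reciprocal classes, z py + and + + vi, are the parental types, so the F1 was z py + / + + vi.
The two rarest classes, z py vi and + + +, are the double crossovers. Comparing them with the parentals, only the vi allele has switched, so vi is the middle locus and the order is z – vi – py.
Crossovers in the vi–py interval produce the single-crossover classes z + + and + py vi (90 + 88 = 178) plus the double crossovers (13).
RF(vi–py) = (178 + 13) / 1945 = 191/1945 = 0.0982 → 9.8 centimorgans.

9.8 centimorgans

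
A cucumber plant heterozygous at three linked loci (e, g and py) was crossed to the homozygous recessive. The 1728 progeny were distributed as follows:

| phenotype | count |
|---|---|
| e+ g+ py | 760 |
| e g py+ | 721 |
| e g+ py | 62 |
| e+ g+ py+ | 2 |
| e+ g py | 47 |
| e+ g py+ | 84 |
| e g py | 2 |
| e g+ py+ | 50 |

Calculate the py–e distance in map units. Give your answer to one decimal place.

The two most frequent reciprocal classes, e g py+ and e+ g+ py, are the parental types, so the F1 was e g py+ / e+ g+ py.
The two rarest classes, e g py and e+ g+ py+, are the double crossovers. Comparing them with the parentals, only the py allele has switched, so py is the middle locus and the order is e – py – g.
Crossovers in the e–py interval produce the single-crossover classes e+ g py+ and e g+ py (84 + 62 = 146) plus the double crossovers (4).
RF(e–py) = (146 + 4) / 1728 = 150/1728 = 0.0868 → 8.7 map units.

8.7 map units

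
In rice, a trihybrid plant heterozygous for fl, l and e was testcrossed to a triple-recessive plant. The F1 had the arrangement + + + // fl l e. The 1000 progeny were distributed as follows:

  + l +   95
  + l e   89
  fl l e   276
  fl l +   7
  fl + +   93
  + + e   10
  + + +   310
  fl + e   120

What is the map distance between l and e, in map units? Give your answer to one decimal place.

The two rarest classes, + + e and fl l +, are the double crossovers. Comparing them with the parentals, only the e allele has switched, so e is the middle locus and the order is fl – e – l.
Crossovers in the e–l interval produce the single-crossover classes + l + and fl + e (95 + 120 = 215) plus the double crossovers (17).
RF(e–l) = (215 + 17) / 1000 = 232/1000 = 0.2320 → 23.2 map units.

23.2 map units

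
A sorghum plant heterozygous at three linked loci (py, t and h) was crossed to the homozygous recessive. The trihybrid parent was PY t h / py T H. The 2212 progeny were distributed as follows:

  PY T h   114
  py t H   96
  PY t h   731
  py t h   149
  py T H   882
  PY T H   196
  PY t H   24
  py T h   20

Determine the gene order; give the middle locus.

The two rarest classes, PY t H and py T h, are the double crossovers. Comparing them with the parentals, only the h allele has switched, so h is the middle locus and the order is py – h – t.

h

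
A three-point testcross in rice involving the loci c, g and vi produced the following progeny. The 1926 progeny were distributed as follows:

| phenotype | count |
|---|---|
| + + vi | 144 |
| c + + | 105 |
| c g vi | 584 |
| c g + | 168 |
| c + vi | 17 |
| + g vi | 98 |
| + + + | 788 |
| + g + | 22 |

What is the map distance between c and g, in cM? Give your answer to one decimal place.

12.6 cM

The two most frequent reciprocal classes, c g vi and + + +, are the parental types, so the F1 was c g vi / + + +.
The two rarest classes, c + vi and + g +, are the double crossovers. Comparing them with the parentals, only the g allele has switched, so g is the middle locus and the order is c – g – vi.
Crossovers in the c–g interval produce the single-crossover classes + g vi and c + + (98 + 105 = 203) plus the double crossovers (39).
RF(c–g) = (203 + 39) / 1926 = 242/1926 = 0.1256 → 12.6 cM.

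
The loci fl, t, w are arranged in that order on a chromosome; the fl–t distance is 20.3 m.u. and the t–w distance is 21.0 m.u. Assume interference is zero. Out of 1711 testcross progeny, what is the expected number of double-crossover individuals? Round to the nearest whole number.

Map distances give recombination frequencies of 0.203 and 0.210 for the two intervals.
With no interference, expected double-crossover frequency = 0.203 × 0.210 = 0.04263.
Expected number = 0.04263 × 1711 = 72.94 ≈ 73.

73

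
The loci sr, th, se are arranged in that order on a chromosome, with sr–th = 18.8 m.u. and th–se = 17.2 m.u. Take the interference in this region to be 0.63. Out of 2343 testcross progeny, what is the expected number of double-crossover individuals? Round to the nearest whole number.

28

Map distances give recombination frequencies of 0.188 and 0.172 for the two intervals.
With interference 0.63 (so coincidence = 0.37), expected double-crossover frequency = 0.188 × 0.172 × 0.37 = 0.01196.
Expected number = 0.01196 × 2343 = 28.03 ≈ 28.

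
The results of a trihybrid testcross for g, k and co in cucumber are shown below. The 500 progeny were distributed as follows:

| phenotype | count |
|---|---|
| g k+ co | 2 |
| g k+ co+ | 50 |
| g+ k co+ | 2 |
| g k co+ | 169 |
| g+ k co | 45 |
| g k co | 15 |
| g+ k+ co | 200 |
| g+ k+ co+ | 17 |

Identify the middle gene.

g

The two most frequent reciprocal classes, g+ k+ co and g k co+, are the parental types, so the F1 was g+ k+ co / g k co+.
The two rarest classes, g k+ co and g+ k co+, are the double crossovers. Comparing them with the parentals, only the g allele has switched, so g is the middle locus and the order is co – g – k.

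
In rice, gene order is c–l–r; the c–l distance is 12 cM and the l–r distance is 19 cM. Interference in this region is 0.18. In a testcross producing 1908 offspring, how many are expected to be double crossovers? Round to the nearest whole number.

36

Map distances give recombination frequencies of 0.120 and 0.190 for the two intervals.
With interference 0.18 (so coincidence = 0.82), expected double-crossover frequency = 0.120 × 0.190 × 0.82 = 0.01870.
Expected number = 0.01870 × 1908 = 35.67 ≈ 36.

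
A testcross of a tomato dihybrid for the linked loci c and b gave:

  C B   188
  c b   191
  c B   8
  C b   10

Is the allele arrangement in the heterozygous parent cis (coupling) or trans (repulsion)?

The two most frequent classes are C B (188) and c b (191); these are the parental (non-recombinant) types.
So the F1 carried C B on one chromosome and c b on the other — the recessive alleles are on the same chromosome (cis / coupling).

cis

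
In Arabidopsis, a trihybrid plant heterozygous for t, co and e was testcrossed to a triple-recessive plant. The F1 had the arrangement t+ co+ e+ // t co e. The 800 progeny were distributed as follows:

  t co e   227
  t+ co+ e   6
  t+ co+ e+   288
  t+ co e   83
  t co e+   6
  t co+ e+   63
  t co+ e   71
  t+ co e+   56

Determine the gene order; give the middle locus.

The two rarest classes, t+ co+ e and t co e+, are the double crossovers. Comparing them with the parentals, only the e allele has switched, so e is the middle locus and the order is co – e – t.

e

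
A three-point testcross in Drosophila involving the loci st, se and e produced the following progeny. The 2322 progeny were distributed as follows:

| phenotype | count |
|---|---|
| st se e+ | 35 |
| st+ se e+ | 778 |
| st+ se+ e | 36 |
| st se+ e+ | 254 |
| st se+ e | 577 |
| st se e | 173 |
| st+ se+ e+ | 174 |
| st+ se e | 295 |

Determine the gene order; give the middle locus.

The two most frequent reciprocal classes, st+ se e+ and st se+ e, are the parental types, so the F1 was st+ se e+ / st se+ e.
The two rarest classes, st se e+ and st+ se+ e, are the double crossovers. Comparing them with the parentals, only the st allele has switched, so st is the middle locus and the order is se – st – e.

st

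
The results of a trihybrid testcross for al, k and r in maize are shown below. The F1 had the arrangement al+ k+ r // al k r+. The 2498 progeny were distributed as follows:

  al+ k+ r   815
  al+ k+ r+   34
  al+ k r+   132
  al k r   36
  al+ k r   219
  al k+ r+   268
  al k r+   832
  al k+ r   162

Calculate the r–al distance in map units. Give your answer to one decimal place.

The two rarest classes, al+ k+ r+ and al k r, are the double crossovers. Comparing them with the parentals, only the r allele has switched, so r is the middle locus and the order is k – r – al.
Crossovers in the r–al interval produce the single-crossover classes al k+ r and al+ k r+ (162 + 132 = 294) plus the double crossovers (70).
RF(r–al) = (294 + 70) / 2498 = 364/2498 = 0.1457 → 14.6 map units.

14.6 map units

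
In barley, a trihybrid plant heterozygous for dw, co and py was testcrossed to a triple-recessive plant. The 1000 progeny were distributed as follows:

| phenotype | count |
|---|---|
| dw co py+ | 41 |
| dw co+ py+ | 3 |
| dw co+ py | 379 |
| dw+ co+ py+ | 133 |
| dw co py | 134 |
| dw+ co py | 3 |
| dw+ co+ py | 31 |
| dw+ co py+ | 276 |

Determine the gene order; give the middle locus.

The two most frequent reciprocal classes, dw+ co py+ and dw co+ py, are the parental types, so the F1 was dw+ co py+ / dw co+ py.
The two rarest classes, dw+ co py and dw co+ py+, are the double crossovers. Comparing them with the parentals, only the py allele has switched, so py is the middle locus and the order is co – py – dw.

py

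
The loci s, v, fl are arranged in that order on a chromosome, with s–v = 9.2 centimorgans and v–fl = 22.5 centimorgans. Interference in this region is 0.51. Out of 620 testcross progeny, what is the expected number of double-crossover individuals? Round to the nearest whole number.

6

Map distances give recombination frequencies of 0.092 and 0.225 for the two intervals.
With interference 0.51 (so coincidence = 0.49), expected double-crossover frequency = 0.092 × 0.225 × 0.49 = 0.01014.
Expected number = 0.01014 × 620 = 6.29 ≈ 6.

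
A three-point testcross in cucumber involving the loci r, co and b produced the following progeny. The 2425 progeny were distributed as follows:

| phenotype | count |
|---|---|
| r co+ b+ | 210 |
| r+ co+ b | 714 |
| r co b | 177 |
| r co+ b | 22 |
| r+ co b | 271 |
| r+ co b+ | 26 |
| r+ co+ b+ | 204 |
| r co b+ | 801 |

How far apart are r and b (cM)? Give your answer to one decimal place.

17.7 cM

The two most frequent reciprocal classes, r+ co+ b and r co b+, are the parental types, so the F1 was r+ co+ b / r co b+.
The two rarest classes, r co+ b and r+ co b+, are the double crossovers. Comparing them with the parentals, only the r allele has switched, so r is the middle locus and the order is co – r – b.
Crossovers in the r–b interval produce the single-crossover classes r+ co+ b+ and r co b (204 + 177 = 381) plus the double crossovers (48).
RF(r–b) = (381 + 48) / 2425 = 429/2425 = 0.1769 → 17.7 cM.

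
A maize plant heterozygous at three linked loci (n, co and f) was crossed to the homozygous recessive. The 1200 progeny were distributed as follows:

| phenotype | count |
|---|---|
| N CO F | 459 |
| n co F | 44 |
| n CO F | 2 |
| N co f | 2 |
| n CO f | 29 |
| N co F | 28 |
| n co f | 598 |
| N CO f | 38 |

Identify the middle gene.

The two most frequent reciprocal classes, n co f and N CO F, are the parental types, so the F1 was n co f / N CO F.
The two rarest classes, N co f and n CO F, are the double crossovers. Comparing them with the parentals, only the n allele has switched, so n is the middle locus and the order is f – n – co.

n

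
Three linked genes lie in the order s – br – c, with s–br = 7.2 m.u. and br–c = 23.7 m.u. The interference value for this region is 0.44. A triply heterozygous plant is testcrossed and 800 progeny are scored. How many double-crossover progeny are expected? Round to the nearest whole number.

Map distances give recombination frequencies of 0.072 and 0.237 for the two intervals.
With interference 0.44 (so coincidence = 0.56), expected double-crossover frequency = 0.072 × 0.237 × 0.56 = 0.00956.
Expected number = 0.00956 × 800 = 7.64 ≈ 8.

8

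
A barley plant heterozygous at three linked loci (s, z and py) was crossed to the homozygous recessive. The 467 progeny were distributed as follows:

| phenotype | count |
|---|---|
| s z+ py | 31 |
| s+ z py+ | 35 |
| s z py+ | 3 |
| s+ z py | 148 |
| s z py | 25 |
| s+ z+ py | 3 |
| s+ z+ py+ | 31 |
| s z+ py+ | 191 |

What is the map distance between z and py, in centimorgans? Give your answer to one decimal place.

The two most frequent reciprocal classes, s z+ py+ and s+ z py, are the parental types, so the F1 was s z+ py+ / s+ z py.
The two rarest classes, s z py+ and s+ z+ py, are the double crossovers. Comparing them with the parentals, only the z allele has switched, so z is the middle locus and the order is s – z – py.
Crossovers in the z–py interval produce the single-crossover classes s z+ py and s+ z py+ (31 + 35 = 66) plus the double crossovers (6).
RF(z–py) = (66 + 6) / 467 = 72/467 = 0.1542 → 15.4 centimorgans.

15.4 centimorgans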